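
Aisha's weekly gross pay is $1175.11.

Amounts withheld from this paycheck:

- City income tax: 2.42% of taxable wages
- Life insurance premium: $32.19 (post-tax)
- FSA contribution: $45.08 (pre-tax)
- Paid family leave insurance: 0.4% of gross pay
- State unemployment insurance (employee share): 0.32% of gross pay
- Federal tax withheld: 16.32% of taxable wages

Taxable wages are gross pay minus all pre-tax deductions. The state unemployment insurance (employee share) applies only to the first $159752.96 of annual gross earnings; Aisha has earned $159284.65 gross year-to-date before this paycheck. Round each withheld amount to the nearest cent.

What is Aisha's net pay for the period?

$879.87

FSA contribution: $45.08
Taxable wages = $1175.11 − $45.08 = $1130.03
Federal tax withheld: $1130.03 × 0.1632 = $184.42
City income tax: $1130.03 × 0.0242 = $27.35
Paid family leave insurance: $1175.11 × 0.004 = $4.70
State unemployment insurance (employee share): only $159752.96 − $159284.65 = $468.31 of this check is subject → $468.31 × 0.0032 = $1.50
Life insurance premium: $32.19
Total deductions = $45.08 + $184.42 + $27.35 + $4.70 + $1.50 + $32.19 = $295.24
Net pay = $1175.11 − $295.24 = $879.87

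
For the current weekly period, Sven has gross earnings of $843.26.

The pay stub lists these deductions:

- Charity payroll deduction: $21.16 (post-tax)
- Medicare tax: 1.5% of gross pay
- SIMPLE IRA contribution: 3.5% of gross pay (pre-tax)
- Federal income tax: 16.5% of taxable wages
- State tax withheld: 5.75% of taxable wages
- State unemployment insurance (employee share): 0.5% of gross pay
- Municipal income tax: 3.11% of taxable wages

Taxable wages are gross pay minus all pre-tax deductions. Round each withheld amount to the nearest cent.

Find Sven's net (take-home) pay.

$569.35

SIMPLE IRA contribution: $843.26 × 0.035 = $29.51
Taxable wages = $843.26 − $29.51 = $813.75
Municipal income tax: $813.75 × 0.0311 = $25.31
Federal income tax: $813.75 × 0.165 = $134.27
State tax withheld: $813.75 × 0.0575 = $46.79
State unemployment insurance (employee share): $843.26 × 0.005 = $4.22
Medicare tax: $843.26 × 0.015 = $12.65
Charity payroll deduction: $21.16
Total deductions = $29.51 + $25.31 + $134.27 + $46.79 + $4.22 + $12.65 + $21.16 = $273.91
Net pay = $843.26 − $273.91 = $569.35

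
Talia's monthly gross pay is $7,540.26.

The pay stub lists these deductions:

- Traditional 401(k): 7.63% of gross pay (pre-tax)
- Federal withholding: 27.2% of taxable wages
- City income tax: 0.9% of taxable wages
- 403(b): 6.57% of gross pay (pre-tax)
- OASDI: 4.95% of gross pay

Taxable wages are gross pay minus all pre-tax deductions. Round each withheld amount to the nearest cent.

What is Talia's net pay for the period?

Traditional 401(k): $7,540.26 × 0.0763 = $575.32
403(b): $7,540.26 × 0.0657 = $495.40
Pre-tax total = $575.32 + $495.40 = $1,070.72
Taxable wages = $7,540.26 − $1,070.72 = $6,469.54
Federal withholding: $6,469.54 × 0.272 = $1,759.71
City income tax: $6,469.54 × 0.009 = $58.23
OASDI: $7,540.26 × 0.0495 = $373.24
Total deductions = $575.32 + $495.40 + $1,759.71 + $58.23 + $373.24 = $3,261.90
Net pay = $7,540.26 − $3,261.90 = $4,278.36

$4,278.36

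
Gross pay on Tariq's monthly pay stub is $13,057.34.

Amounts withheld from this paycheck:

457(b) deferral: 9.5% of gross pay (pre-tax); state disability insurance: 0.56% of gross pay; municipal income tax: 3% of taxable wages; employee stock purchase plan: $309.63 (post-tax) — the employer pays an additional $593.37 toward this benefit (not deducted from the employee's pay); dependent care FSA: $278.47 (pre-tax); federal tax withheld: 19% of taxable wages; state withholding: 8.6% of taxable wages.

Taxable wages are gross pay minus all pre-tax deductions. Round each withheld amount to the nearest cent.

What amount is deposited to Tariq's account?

$7,624.92

Dependent care FSA: $278.47
457(b) deferral: $13,057.34 × 0.095 = $1,240.45
Pre-tax total = $278.47 + $1,240.45 = $1,518.92
Taxable wages = $13,057.34 − $1,518.92 = $11,538.42
Federal tax withheld: $11,538.42 × 0.19 = $2,192.30
Municipal income tax: $11,538.42 × 0.03 = $346.15
State withholding: $11,538.42 × 0.086 = $992.30
State disability insurance: $13,057.34 × 0.0056 = $73.12
Employee stock purchase plan: $309.63
(Employer's $593.37 toward employee stock purchase plan is not withheld from the employee.)
Total deductions = $278.47 + $1,240.45 + $2,192.30 + $346.15 + $992.30 + $73.12 + $309.63 = $5,432.42
Net pay = $13,057.34 − $5,432.42 = $7,624.92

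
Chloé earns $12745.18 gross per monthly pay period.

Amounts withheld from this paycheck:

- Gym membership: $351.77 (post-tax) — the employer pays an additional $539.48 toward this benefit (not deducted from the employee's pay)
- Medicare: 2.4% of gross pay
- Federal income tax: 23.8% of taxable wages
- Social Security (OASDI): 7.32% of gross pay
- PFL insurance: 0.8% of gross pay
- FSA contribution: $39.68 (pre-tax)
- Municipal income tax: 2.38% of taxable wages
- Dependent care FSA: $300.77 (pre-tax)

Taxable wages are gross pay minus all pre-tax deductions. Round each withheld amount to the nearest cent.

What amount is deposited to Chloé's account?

$7464.61

FSA contribution: $39.68
Dependent care FSA: $300.77
Pre-tax total = $39.68 + $300.77 = $340.45
Taxable wages = $12745.18 − $340.45 = $12404.73
Federal income tax: $12404.73 × 0.238 = $2952.33
Municipal income tax: $12404.73 × 0.0238 = $295.23
Social Security (OASDI): $12745.18 × 0.0732 = $932.95
PFL insurance: $12745.18 × 0.008 = $101.96
Medicare: $12745.18 × 0.024 = $305.88
Gym membership: $351.77
(Employer's $539.48 toward gym membership is not withheld from the employee.)
Total deductions = $39.68 + $300.77 + $2952.33 + $295.23 + $932.95 + $101.96 + $305.88 + $351.77 = $5280.57
Net pay = $12745.18 − $5280.57 = $7464.61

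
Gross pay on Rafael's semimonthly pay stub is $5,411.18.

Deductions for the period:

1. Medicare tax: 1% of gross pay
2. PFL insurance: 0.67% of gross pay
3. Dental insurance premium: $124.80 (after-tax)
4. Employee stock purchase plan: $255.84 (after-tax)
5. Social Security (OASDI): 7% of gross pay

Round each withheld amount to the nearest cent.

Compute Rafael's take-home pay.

Medicare tax: $5,411.18 × 0.01 = $54.11
PFL insurance: $5,411.18 × 0.0067 = $36.25
Social Security (OASDI): $5,411.18 × 0.07 = $378.78
Dental insurance premium: $124.80
Employee stock purchase plan: $255.84
Total deductions = $54.11 + $36.25 + $378.78 + $124.80 + $255.84 = $849.78
Net pay = $5,411.18 − $849.78 = $4,561.40

$4,561.40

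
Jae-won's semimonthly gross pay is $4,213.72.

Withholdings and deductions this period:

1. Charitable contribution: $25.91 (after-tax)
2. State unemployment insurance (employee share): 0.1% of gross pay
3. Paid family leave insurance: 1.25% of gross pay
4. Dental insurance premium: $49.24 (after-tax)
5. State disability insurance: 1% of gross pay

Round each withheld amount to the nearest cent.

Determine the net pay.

$4,039.55

Paid family leave insurance: $4,213.72 × 0.0125 = $52.67
State unemployment insurance (employee share): $4,213.72 × 0.001 = $4.21
State disability insurance: $4,213.72 × 0.01 = $42.14
Dental insurance premium: $49.24
Charitable contribution: $25.91
Total deductions = $52.67 + $4.21 + $42.14 + $49.24 + $25.91 = $174.17
Net pay = $4,213.72 − $174.17 = $4,039.55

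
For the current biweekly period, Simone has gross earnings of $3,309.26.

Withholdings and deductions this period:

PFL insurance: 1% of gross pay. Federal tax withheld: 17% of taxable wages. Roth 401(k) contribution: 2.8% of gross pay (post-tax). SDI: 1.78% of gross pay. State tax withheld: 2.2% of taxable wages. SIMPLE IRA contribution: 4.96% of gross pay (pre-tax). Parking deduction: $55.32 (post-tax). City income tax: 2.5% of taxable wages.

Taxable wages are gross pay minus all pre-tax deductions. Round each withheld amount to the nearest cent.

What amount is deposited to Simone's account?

$2,222.66

SIMPLE IRA contribution: $3,309.26 × 0.0496 = $164.14
Taxable wages = $3,309.26 − $164.14 = $3,145.12
City income tax: $3,145.12 × 0.025 = $78.63
State tax withheld: $3,145.12 × 0.022 = $69.19
Federal tax withheld: $3,145.12 × 0.17 = $534.67
SDI: $3,309.26 × 0.0178 = $58.90
PFL insurance: $3,309.26 × 0.01 = $33.09
Roth 401(k) contribution: $3,309.26 × 0.028 = $92.66
Parking deduction: $55.32
Total deductions = $164.14 + $78.63 + $69.19 + $534.67 + $58.90 + $33.09 + $92.66 + $55.32 = $1,086.60
Net pay = $3,309.26 − $1,086.60 = $2,222.66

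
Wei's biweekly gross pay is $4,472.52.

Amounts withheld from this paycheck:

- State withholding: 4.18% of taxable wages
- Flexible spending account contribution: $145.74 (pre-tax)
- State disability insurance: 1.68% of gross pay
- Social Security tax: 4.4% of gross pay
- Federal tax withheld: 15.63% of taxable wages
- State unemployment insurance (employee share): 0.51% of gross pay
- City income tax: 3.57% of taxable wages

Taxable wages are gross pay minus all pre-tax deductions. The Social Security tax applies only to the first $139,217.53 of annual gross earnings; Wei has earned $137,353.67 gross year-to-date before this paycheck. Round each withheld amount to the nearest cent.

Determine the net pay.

Flexible spending account contribution: $145.74
Taxable wages = $4,472.52 − $145.74 = $4,326.78
City income tax: $4,326.78 × 0.0357 = $154.47
State withholding: $4,326.78 × 0.0418 = $180.86
Federal tax withheld: $4,326.78 × 0.1563 = $676.28
Social Security tax: only $139,217.53 − $137,353.67 = $1,863.86 of this check is subject → $1,863.86 × 0.044 = $82.01
State unemployment insurance (employee share): $4,472.52 × 0.0051 = $22.81
State disability insurance: $4,472.52 × 0.0168 = $75.14
Total deductions = $145.74 + $154.47 + $180.86 + $676.28 + $82.01 + $22.81 + $75.14 = $1,337.31
Net pay = $4,472.52 − $1,337.31 = $3,135.21

$3,135.21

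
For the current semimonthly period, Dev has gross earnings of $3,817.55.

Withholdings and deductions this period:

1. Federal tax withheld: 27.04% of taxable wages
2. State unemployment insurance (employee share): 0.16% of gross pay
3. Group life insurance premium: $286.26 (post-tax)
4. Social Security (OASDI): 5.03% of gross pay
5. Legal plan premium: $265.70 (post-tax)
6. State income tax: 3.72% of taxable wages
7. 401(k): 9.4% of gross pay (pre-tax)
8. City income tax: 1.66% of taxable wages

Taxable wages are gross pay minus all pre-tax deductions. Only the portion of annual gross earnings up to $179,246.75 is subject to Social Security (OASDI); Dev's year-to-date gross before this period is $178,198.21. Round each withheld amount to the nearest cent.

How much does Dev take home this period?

401(k): $3,817.55 × 0.094 = $358.85
Taxable wages = $3,817.55 − $358.85 = $3,458.70
Federal tax withheld: $3,458.70 × 0.2704 = $935.23
State income tax: $3,458.70 × 0.0372 = $128.66
City income tax: $3,458.70 × 0.0166 = $57.41
State unemployment insurance (employee share): $3,817.55 × 0.0016 = $6.11
Social Security (OASDI): only $179,246.75 − $178,198.21 = $1,048.54 of this check is subject → $1,048.54 × 0.0503 = $52.74
Legal plan premium: $265.70
Group life insurance premium: $286.26
Total deductions = $358.85 + $935.23 + $128.66 + $57.41 + $6.11 + $52.74 + $265.70 + $286.26 = $2,090.96
Net pay = $3,817.55 − $2,090.96 = $1,726.59

$1,726.59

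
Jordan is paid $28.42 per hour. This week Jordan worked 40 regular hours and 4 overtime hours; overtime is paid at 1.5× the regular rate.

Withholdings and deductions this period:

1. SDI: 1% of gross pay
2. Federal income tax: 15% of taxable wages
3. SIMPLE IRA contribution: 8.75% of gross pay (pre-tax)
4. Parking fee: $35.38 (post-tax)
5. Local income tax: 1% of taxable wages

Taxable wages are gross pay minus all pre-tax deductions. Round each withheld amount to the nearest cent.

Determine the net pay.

$953.61

Regular pay: 40 × $28.42 = $1,136.80
Overtime pay: 4 × $28.42 × 1.5 = $170.52
Gross pay = $1,136.80 + $170.52 = $1,307.32
SIMPLE IRA contribution: $1,307.32 × 0.0875 = $114.39
Taxable wages = $1,307.32 − $114.39 = $1,192.93
Local income tax: $1,192.93 × 0.01 = $11.93
Federal income tax: $1,192.93 × 0.15 = $178.94
SDI: $1,307.32 × 0.01 = $13.07
Parking fee: $35.38
Total deductions = $114.39 + $11.93 + $178.94 + $13.07 + $35.38 = $353.71
Net pay = $1,307.32 − $353.71 = $953.61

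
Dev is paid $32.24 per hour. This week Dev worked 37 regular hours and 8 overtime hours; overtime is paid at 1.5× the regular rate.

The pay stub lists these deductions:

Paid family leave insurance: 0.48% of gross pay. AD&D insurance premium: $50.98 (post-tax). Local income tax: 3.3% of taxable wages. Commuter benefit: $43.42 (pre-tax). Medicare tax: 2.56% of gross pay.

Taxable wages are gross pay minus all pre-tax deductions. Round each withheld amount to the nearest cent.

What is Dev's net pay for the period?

$1,386.64

Regular pay: 37 × $32.24 = $1,192.88
Overtime pay: 8 × $32.24 × 1.5 = $386.88
Gross pay = $1,192.88 + $386.88 = $1,579.76
Commuter benefit: $43.42
Taxable wages = $1,579.76 − $43.42 = $1,536.34
Local income tax: $1,536.34 × 0.033 = $50.70
Paid family leave insurance: $1,579.76 × 0.0048 = $7.58
Medicare tax: $1,579.76 × 0.0256 = $40.44
AD&D insurance premium: $50.98
Total deductions = $43.42 + $50.70 + $7.58 + $40.44 + $50.98 = $193.12
Net pay = $1,579.76 − $193.12 = $1,386.64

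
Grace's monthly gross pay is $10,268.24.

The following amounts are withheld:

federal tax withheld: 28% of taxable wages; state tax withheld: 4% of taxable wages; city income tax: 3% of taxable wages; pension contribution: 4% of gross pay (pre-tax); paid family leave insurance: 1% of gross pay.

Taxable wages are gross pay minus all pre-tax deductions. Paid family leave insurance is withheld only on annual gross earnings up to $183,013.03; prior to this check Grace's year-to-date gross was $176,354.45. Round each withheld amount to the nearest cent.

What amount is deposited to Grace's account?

Pension contribution: $10,268.24 × 0.04 = $410.73
Taxable wages = $10,268.24 − $410.73 = $9,857.51
Federal tax withheld: $9,857.51 × 0.28 = $2,760.10
State tax withheld: $9,857.51 × 0.04 = $394.30
City income tax: $9,857.51 × 0.03 = $295.73
Paid family leave insurance: only $183,013.03 − $176,354.45 = $6,658.58 of this check is subject → $6,658.58 × 0.01 = $66.59
Total deductions = $410.73 + $2,760.10 + $394.30 + $295.73 + $66.59 = $3,927.45
Net pay = $10,268.24 − $3,927.45 = $6,340.79

$6,340.79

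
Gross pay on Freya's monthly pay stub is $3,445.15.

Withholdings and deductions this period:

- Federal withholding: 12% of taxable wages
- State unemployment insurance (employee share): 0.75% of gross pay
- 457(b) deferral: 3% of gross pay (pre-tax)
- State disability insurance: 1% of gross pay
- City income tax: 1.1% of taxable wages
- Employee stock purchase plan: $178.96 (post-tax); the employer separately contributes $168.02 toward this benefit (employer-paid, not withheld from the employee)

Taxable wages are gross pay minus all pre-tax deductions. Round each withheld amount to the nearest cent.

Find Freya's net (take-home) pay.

457(b) deferral: $3,445.15 × 0.03 = $103.35
Taxable wages = $3,445.15 − $103.35 = $3,341.80
Federal withholding: $3,341.80 × 0.12 = $401.02
City income tax: $3,341.80 × 0.011 = $36.76
State disability insurance: $3,445.15 × 0.01 = $34.45
State unemployment insurance (employee share): $3,445.15 × 0.0075 = $25.84
Employee stock purchase plan: $178.96
(Employer's $168.02 toward employee stock purchase plan is not withheld from the employee.)
Total deductions = $103.35 + $401.02 + $36.76 + $34.45 + $25.84 + $178.96 = $780.38
Net pay = $3,445.15 − $780.38 = $2,664.77

$2,664.77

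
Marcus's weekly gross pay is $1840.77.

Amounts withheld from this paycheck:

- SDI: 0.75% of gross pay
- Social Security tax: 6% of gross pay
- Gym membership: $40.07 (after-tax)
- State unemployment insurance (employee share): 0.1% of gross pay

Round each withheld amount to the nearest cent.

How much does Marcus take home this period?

$1674.60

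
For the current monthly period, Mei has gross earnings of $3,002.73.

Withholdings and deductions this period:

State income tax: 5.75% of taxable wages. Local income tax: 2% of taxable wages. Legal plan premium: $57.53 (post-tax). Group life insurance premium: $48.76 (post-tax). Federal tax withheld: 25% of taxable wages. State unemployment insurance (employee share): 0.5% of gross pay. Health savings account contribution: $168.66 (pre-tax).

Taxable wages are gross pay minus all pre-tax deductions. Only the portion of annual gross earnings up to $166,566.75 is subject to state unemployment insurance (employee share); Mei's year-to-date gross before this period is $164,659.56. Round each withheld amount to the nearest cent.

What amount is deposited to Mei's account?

$1,790.08

Health savings account contribution: $168.66
Taxable wages = $3,002.73 − $168.66 = $2,834.07
Local income tax: $2,834.07 × 0.02 = $56.68
Federal tax withheld: $2,834.07 × 0.25 = $708.52
State income tax: $2,834.07 × 0.0575 = $162.96
State unemployment insurance (employee share): only $166,566.75 − $164,659.56 = $1,907.19 of this check is subject → $1,907.19 × 0.005 = $9.54
Legal plan premium: $57.53
Group life insurance premium: $48.76
Total deductions = $168.66 + $56.68 + $708.52 + $162.96 + $9.54 + $57.53 + $48.76 = $1,212.65
Net pay = $3,002.73 − $1,212.65 = $1,790.08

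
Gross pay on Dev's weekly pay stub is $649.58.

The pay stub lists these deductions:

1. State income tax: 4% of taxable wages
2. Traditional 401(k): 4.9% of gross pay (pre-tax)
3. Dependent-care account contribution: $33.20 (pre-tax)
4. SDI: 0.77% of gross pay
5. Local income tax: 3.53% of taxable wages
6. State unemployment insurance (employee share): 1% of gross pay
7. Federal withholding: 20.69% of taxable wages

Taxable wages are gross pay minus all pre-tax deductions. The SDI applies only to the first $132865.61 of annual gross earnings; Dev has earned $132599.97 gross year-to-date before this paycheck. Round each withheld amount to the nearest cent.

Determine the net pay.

Traditional 401(k): $649.58 × 0.049 = $31.83
Dependent-care account contribution: $33.20
Pre-tax total = $31.83 + $33.20 = $65.03
Taxable wages = $649.58 − $65.03 = $584.55
State income tax: $584.55 × 0.04 = $23.38
Local income tax: $584.55 × 0.0353 = $20.63
Federal withholding: $584.55 × 0.2069 = $120.94
State unemployment insurance (employee share): $649.58 × 0.01 = $6.50
SDI: only $132865.61 − $132599.97 = $265.64 of this check is subject → $265.64 × 0.0077 = $2.05
Total deductions = $31.83 + $33.20 + $23.38 + $20.63 + $120.94 + $6.50 + $2.05 = $238.53
Net pay = $649.58 − $238.53 = $411.05

$411.05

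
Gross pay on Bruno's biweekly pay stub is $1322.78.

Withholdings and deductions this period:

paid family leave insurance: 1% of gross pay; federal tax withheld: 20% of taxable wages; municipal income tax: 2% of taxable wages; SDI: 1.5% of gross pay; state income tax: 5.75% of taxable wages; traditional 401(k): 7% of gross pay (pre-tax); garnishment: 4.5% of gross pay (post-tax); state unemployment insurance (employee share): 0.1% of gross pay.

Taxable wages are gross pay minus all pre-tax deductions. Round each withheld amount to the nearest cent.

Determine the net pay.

$794.89

Traditional 401(k): $1322.78 × 0.07 = $92.59
Taxable wages = $1322.78 − $92.59 = $1230.19
State income tax: $1230.19 × 0.0575 = $70.74
Municipal income tax: $1230.19 × 0.02 = $24.60
Federal tax withheld: $1230.19 × 0.2 = $246.04
State unemployment insurance (employee share): $1322.78 × 0.001 = $1.32
Paid family leave insurance: $1322.78 × 0.01 = $13.23
SDI: $1322.78 × 0.015 = $19.84
Garnishment: $1322.78 × 0.045 = $59.53
Total deductions = $92.59 + $70.74 + $24.60 + $246.04 + $1.32 + $13.23 + $19.84 + $59.53 = $527.89
Net pay = $1322.78 − $527.89 = $794.89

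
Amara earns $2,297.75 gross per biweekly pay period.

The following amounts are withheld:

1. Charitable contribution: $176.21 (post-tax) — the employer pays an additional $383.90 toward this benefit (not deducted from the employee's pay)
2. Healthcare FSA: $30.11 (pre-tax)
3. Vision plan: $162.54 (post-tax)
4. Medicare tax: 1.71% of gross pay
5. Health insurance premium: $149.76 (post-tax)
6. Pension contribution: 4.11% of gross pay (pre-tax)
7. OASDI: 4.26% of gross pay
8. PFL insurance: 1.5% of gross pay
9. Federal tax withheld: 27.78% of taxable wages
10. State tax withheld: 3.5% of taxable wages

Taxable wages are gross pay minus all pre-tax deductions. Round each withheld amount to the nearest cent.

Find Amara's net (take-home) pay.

$833.28

Pension contribution: $2,297.75 × 0.0411 = $94.44
Healthcare FSA: $30.11
Pre-tax total = $94.44 + $30.11 = $124.55
Taxable wages = $2,297.75 − $124.55 = $2,173.20
State tax withheld: $2,173.20 × 0.035 = $76.06
Federal tax withheld: $2,173.20 × 0.2778 = $603.71
OASDI: $2,297.75 × 0.0426 = $97.88
Medicare tax: $2,297.75 × 0.0171 = $39.29
PFL insurance: $2,297.75 × 0.015 = $34.47
Charitable contribution: $176.21
Health insurance premium: $149.76
Vision plan: $162.54
(Employer's $383.90 toward charitable contribution is not withheld from the employee.)
Total deductions = $94.44 + $30.11 + $76.06 + $603.71 + $97.88 + $39.29 + $34.47 + $176.21 + $149.76 + $162.54 = $1,464.47
Net pay = $2,297.75 − $1,464.47 = $833.28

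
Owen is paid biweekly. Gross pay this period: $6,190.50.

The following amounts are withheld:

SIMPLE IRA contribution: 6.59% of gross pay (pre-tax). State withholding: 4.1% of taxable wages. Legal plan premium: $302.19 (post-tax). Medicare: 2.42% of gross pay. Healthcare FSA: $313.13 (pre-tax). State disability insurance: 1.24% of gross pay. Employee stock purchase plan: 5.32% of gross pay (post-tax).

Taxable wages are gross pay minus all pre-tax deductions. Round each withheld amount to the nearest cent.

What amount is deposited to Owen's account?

SIMPLE IRA contribution: $6,190.50 × 0.0659 = $407.95
Healthcare FSA: $313.13
Pre-tax total = $407.95 + $313.13 = $721.08
Taxable wages = $6,190.50 − $721.08 = $5,469.42
State withholding: $5,469.42 × 0.041 = $224.25
State disability insurance: $6,190.50 × 0.0124 = $76.76
Medicare: $6,190.50 × 0.0242 = $149.81
Legal plan premium: $302.19
Employee stock purchase plan: $6,190.50 × 0.0532 = $329.33
Total deductions = $407.95 + $313.13 + $224.25 + $76.76 + $149.81 + $302.19 + $329.33 = $1,803.42
Net pay = $6,190.50 − $1,803.42 = $4,387.08

$4,387.08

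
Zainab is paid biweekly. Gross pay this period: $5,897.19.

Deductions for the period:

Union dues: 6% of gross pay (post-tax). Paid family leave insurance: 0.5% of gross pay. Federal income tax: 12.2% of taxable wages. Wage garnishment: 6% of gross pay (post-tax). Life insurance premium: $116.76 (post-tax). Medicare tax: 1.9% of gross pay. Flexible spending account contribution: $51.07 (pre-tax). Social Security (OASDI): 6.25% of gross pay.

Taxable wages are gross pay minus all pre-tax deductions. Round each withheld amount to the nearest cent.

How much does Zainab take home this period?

$3,798.36

Flexible spending account contribution: $51.07
Taxable wages = $5,897.19 − $51.07 = $5,846.12
Federal income tax: $5,846.12 × 0.122 = $713.23
Paid family leave insurance: $5,897.19 × 0.005 = $29.49
Medicare tax: $5,897.19 × 0.019 = $112.05
Social Security (OASDI): $5,897.19 × 0.0625 = $368.57
Union dues: $5,897.19 × 0.06 = $353.83
Life insurance premium: $116.76
Wage garnishment: $5,897.19 × 0.06 = $353.83
Total deductions = $51.07 + $713.23 + $29.49 + $112.05 + $368.57 + $353.83 + $116.76 + $353.83 = $2,098.83
Net pay = $5,897.19 − $2,098.83 = $3,798.36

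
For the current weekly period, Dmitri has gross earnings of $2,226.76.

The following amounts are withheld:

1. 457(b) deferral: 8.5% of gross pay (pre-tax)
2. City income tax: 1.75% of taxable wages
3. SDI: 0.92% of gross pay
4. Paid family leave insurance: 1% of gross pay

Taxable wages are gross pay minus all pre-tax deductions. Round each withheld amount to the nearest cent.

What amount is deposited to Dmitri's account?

$1,959.07

457(b) deferral: $2,226.76 × 0.085 = $189.27
Taxable wages = $2,226.76 − $189.27 = $2,037.49
City income tax: $2,037.49 × 0.0175 = $35.66
SDI: $2,226.76 × 0.0092 = $20.49
Paid family leave insurance: $2,226.76 × 0.01 = $22.27
Total deductions = $189.27 + $35.66 + $20.49 + $22.27 = $267.69
Net pay = $2,226.76 − $267.69 = $1,959.07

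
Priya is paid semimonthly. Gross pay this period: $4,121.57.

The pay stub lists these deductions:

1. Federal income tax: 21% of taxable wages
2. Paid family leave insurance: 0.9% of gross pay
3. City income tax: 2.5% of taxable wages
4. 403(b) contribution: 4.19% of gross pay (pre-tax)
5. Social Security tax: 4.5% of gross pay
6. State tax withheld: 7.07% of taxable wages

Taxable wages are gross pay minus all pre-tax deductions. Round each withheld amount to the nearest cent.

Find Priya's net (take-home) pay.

403(b) contribution: $4,121.57 × 0.0419 = $172.69
Taxable wages = $4,121.57 − $172.69 = $3,948.88
Federal income tax: $3,948.88 × 0.21 = $829.26
State tax withheld: $3,948.88 × 0.0707 = $279.19
City income tax: $3,948.88 × 0.025 = $98.72
Social Security tax: $4,121.57 × 0.045 = $185.47
Paid family leave insurance: $4,121.57 × 0.009 = $37.09
Total deductions = $172.69 + $829.26 + $279.19 + $98.72 + $185.47 + $37.09 = $1,602.42
Net pay = $4,121.57 − $1,602.42 = $2,519.15

$2,519.15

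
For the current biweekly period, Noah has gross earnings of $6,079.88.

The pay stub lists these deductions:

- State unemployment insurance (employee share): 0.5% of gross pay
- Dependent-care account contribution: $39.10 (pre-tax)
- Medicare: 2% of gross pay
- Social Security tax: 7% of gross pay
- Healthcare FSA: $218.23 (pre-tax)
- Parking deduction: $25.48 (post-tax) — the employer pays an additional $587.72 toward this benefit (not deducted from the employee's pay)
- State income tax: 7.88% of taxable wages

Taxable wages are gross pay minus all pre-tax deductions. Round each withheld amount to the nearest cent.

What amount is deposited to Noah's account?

Healthcare FSA: $218.23
Dependent-care account contribution: $39.10
Pre-tax total = $218.23 + $39.10 = $257.33
Taxable wages = $6,079.88 − $257.33 = $5,822.55
State income tax: $5,822.55 × 0.0788 = $458.82
State unemployment insurance (employee share): $6,079.88 × 0.005 = $30.40
Medicare: $6,079.88 × 0.02 = $121.60
Social Security tax: $6,079.88 × 0.07 = $425.59
Parking deduction: $25.48
(Employer's $587.72 toward parking deduction is not withheld from the employee.)
Total deductions = $218.23 + $39.10 + $458.82 + $30.40 + $121.60 + $425.59 + $25.48 = $1,319.22
Net pay = $6,079.88 − $1,319.22 = $4,760.66

$4,760.66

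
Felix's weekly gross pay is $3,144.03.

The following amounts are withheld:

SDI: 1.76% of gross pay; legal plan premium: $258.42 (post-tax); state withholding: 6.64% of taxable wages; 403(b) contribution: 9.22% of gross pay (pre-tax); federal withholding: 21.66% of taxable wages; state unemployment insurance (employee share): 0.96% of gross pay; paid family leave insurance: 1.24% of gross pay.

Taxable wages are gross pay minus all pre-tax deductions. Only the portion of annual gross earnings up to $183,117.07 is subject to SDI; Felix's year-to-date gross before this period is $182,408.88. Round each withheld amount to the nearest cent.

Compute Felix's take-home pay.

$1,706.37

403(b) contribution: $3,144.03 × 0.0922 = $289.88
Taxable wages = $3,144.03 − $289.88 = $2,854.15
State withholding: $2,854.15 × 0.0664 = $189.52
Federal withholding: $2,854.15 × 0.2166 = $618.21
SDI: only $183,117.07 − $182,408.88 = $708.19 of this check is subject → $708.19 × 0.0176 = $12.46
State unemployment insurance (employee share): $3,144.03 × 0.0096 = $30.18
Paid family leave insurance: $3,144.03 × 0.0124 = $38.99
Legal plan premium: $258.42
Total deductions = $289.88 + $189.52 + $618.21 + $12.46 + $30.18 + $38.99 + $258.42 = $1,437.66
Net pay = $3,144.03 − $1,437.66 = $1,706.37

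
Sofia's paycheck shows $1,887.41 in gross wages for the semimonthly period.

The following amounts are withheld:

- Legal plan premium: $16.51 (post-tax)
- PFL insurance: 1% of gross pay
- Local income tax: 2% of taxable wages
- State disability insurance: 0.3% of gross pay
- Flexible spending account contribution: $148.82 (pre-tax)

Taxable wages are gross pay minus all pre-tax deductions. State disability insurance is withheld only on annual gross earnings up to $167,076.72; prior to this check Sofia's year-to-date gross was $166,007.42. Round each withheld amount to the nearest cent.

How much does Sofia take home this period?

$1,665.23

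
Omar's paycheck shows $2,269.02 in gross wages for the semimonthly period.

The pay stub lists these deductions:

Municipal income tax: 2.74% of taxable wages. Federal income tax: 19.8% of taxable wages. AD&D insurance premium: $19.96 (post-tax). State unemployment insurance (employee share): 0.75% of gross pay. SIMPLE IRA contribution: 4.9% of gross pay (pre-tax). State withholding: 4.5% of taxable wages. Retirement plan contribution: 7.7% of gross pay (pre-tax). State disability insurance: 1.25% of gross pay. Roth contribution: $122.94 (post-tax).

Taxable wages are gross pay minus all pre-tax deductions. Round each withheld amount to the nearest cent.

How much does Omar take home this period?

$1,258.61

SIMPLE IRA contribution: $2,269.02 × 0.049 = $111.18
Retirement plan contribution: $2,269.02 × 0.077 = $174.71
Pre-tax total = $111.18 + $174.71 = $285.89
Taxable wages = $2,269.02 − $285.89 = $1,983.13
State withholding: $1,983.13 × 0.045 = $89.24
Federal income tax: $1,983.13 × 0.198 = $392.66
Municipal income tax: $1,983.13 × 0.0274 = $54.34
State disability insurance: $2,269.02 × 0.0125 = $28.36
State unemployment insurance (employee share): $2,269.02 × 0.0075 = $17.02
Roth contribution: $122.94
AD&D insurance premium: $19.96
Total deductions = $111.18 + $174.71 + $89.24 + $392.66 + $54.34 + $28.36 + $17.02 + $122.94 + $19.96 = $1,010.41
Net pay = $2,269.02 − $1,010.41 = $1,258.61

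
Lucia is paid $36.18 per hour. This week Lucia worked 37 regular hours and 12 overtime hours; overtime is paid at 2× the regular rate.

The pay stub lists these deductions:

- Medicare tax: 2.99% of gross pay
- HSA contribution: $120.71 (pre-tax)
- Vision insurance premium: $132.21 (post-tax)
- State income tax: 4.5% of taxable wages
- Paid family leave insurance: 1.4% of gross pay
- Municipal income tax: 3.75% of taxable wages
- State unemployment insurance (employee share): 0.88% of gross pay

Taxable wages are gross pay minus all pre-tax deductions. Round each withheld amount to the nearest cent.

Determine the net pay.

$1,665.63

Regular pay: 37 × $36.18 = $1,338.66
Overtime pay: 12 × $36.18 × 2 = $868.32
Gross pay = $1,338.66 + $868.32 = $2,206.98
HSA contribution: $120.71
Taxable wages = $2,206.98 − $120.71 = $2,086.27
Municipal income tax: $2,086.27 × 0.0375 = $78.24
State income tax: $2,086.27 × 0.045 = $93.88
Medicare tax: $2,206.98 × 0.0299 = $65.99
State unemployment insurance (employee share): $2,206.98 × 0.0088 = $19.42
Paid family leave insurance: $2,206.98 × 0.014 = $30.90
Vision insurance premium: $132.21
Total deductions = $120.71 + $78.24 + $93.88 + $65.99 + $19.42 + $30.90 + $132.21 = $541.35
Net pay = $2,206.98 − $541.35 = $1,665.63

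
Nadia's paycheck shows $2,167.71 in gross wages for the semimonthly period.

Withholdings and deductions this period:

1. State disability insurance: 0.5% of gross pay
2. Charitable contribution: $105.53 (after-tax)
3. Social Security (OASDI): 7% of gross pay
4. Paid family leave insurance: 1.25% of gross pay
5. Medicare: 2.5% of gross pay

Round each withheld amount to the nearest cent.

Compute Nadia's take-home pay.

Medicare: $2,167.71 × 0.025 = $54.19
Social Security (OASDI): $2,167.71 × 0.07 = $151.74
State disability insurance: $2,167.71 × 0.005 = $10.84
Paid family leave insurance: $2,167.71 × 0.0125 = $27.10
Charitable contribution: $105.53
Total deductions = $54.19 + $151.74 + $10.84 + $27.10 + $105.53 = $349.40
Net pay = $2,167.71 − $349.40 = $1,818.31

$1,818.31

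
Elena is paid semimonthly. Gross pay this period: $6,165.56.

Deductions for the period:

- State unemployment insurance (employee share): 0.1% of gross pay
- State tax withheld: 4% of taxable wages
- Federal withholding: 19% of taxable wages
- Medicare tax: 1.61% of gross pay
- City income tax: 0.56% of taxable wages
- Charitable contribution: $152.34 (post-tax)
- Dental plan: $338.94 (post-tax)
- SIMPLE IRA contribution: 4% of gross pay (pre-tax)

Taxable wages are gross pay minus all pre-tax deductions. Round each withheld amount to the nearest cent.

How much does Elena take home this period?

SIMPLE IRA contribution: $6,165.56 × 0.04 = $246.62
Taxable wages = $6,165.56 − $246.62 = $5,918.94
Federal withholding: $5,918.94 × 0.19 = $1,124.60
State tax withheld: $5,918.94 × 0.04 = $236.76
City income tax: $5,918.94 × 0.0056 = $33.15
State unemployment insurance (employee share): $6,165.56 × 0.001 = $6.17
Medicare tax: $6,165.56 × 0.0161 = $99.27
Dental plan: $338.94
Charitable contribution: $152.34
Total deductions = $246.62 + $1,124.60 + $236.76 + $33.15 + $6.17 + $99.27 + $338.94 + $152.34 = $2,237.85
Net pay = $6,165.56 − $2,237.85 = $3,927.71

$3,927.71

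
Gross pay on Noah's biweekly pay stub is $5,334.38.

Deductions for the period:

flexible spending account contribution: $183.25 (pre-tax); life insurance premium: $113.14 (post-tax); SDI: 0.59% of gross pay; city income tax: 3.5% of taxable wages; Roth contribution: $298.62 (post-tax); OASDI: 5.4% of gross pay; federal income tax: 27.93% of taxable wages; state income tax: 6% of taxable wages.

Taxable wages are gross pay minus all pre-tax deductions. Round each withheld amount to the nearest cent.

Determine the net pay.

Flexible spending account contribution: $183.25
Taxable wages = $5,334.38 − $183.25 = $5,151.13
State income tax: $5,151.13 × 0.06 = $309.07
Federal income tax: $5,151.13 × 0.2793 = $1,438.71
City income tax: $5,151.13 × 0.035 = $180.29
SDI: $5,334.38 × 0.0059 = $31.47
OASDI: $5,334.38 × 0.054 = $288.06
Roth contribution: $298.62
Life insurance premium: $113.14
Total deductions = $183.25 + $309.07 + $1,438.71 + $180.29 + $31.47 + $288.06 + $298.62 + $113.14 = $2,842.61
Net pay = $5,334.38 − $2,842.61 = $2,491.77

$2,491.77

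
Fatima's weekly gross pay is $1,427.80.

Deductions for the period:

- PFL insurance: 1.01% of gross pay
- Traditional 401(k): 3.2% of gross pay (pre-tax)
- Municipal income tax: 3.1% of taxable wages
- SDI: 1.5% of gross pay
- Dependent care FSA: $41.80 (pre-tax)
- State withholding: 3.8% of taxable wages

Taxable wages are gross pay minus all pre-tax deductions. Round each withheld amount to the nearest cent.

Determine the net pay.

$1,211.99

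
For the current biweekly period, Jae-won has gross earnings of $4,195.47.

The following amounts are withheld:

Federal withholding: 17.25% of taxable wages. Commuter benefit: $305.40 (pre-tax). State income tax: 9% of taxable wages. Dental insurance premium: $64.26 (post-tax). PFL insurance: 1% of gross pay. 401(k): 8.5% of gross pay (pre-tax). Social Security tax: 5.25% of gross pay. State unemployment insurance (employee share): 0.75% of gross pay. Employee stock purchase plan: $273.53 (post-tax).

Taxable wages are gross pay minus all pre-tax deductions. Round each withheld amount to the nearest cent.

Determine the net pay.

401(k): $4,195.47 × 0.085 = $356.61
Commuter benefit: $305.40
Pre-tax total = $356.61 + $305.40 = $662.01
Taxable wages = $4,195.47 − $662.01 = $3,533.46
Federal withholding: $3,533.46 × 0.1725 = $609.52
State income tax: $3,533.46 × 0.09 = $318.01
PFL insurance: $4,195.47 × 0.01 = $41.95
Social Security tax: $4,195.47 × 0.0525 = $220.26
State unemployment insurance (employee share): $4,195.47 × 0.0075 = $31.47
Employee stock purchase plan: $273.53
Dental insurance premium: $64.26
Total deductions = $356.61 + $305.40 + $609.52 + $318.01 + $41.95 + $220.26 + $31.47 + $273.53 + $64.26 = $2,221.01
Net pay = $4,195.47 − $2,221.01 = $1,974.46

$1,974.46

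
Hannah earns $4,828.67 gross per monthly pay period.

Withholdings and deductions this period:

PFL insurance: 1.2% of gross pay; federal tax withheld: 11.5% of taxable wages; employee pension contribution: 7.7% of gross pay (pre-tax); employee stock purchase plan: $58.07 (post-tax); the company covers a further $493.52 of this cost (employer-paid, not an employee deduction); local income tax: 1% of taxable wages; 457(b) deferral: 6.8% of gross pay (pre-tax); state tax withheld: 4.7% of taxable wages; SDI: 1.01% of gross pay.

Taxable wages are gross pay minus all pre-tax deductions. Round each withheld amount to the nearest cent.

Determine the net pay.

$3,253.62

Employee pension contribution: $4,828.67 × 0.077 = $371.81
457(b) deferral: $4,828.67 × 0.068 = $328.35
Pre-tax total = $371.81 + $328.35 = $700.16
Taxable wages = $4,828.67 − $700.16 = $4,128.51
Local income tax: $4,128.51 × 0.01 = $41.29
Federal tax withheld: $4,128.51 × 0.115 = $474.78
State tax withheld: $4,128.51 × 0.047 = $194.04
PFL insurance: $4,828.67 × 0.012 = $57.94
SDI: $4,828.67 × 0.0101 = $48.77
Employee stock purchase plan: $58.07
(Employer's $493.52 toward employee stock purchase plan is not withheld from the employee.)
Total deductions = $371.81 + $328.35 + $41.29 + $474.78 + $194.04 + $57.94 + $48.77 + $58.07 = $1,575.05
Net pay = $4,828.67 − $1,575.05 = $3,253.62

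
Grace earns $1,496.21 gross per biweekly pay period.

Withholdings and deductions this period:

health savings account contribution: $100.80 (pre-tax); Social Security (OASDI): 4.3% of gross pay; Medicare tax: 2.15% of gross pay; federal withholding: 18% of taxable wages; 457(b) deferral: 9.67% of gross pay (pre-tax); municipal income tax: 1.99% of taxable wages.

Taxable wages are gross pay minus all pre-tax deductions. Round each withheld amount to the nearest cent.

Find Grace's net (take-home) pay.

Health savings account contribution: $100.80
457(b) deferral: $1,496.21 × 0.0967 = $144.68
Pre-tax total = $100.80 + $144.68 = $245.48
Taxable wages = $1,496.21 − $245.48 = $1,250.73
Municipal income tax: $1,250.73 × 0.0199 = $24.89
Federal withholding: $1,250.73 × 0.18 = $225.13
Social Security (OASDI): $1,496.21 × 0.043 = $64.34
Medicare tax: $1,496.21 × 0.0215 = $32.17
Total deductions = $100.80 + $144.68 + $24.89 + $225.13 + $64.34 + $32.17 = $592.01
Net pay = $1,496.21 − $592.01 = $904.20

$904.20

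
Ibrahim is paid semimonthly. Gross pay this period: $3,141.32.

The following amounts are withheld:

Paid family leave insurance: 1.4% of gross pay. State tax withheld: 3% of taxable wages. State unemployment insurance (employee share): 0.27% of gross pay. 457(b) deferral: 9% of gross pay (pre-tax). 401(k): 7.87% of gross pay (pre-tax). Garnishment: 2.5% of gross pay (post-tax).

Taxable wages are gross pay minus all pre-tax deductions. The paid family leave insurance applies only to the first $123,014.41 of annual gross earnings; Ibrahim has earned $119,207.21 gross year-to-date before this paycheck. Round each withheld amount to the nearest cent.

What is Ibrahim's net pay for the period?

457(b) deferral: $3,141.32 × 0.09 = $282.72
401(k): $3,141.32 × 0.0787 = $247.22
Pre-tax total = $282.72 + $247.22 = $529.94
Taxable wages = $3,141.32 − $529.94 = $2,611.38
State tax withheld: $2,611.38 × 0.03 = $78.34
Paid family leave insurance: cap not yet reached, full $3,141.32 is subject → $3,141.32 × 0.014 = $43.98
State unemployment insurance (employee share): $3,141.32 × 0.0027 = $8.48
Garnishment: $3,141.32 × 0.025 = $78.53
Total deductions = $282.72 + $247.22 + $78.34 + $43.98 + $8.48 + $78.53 = $739.27
Net pay = $3,141.32 − $739.27 = $2,402.05

$2,402.05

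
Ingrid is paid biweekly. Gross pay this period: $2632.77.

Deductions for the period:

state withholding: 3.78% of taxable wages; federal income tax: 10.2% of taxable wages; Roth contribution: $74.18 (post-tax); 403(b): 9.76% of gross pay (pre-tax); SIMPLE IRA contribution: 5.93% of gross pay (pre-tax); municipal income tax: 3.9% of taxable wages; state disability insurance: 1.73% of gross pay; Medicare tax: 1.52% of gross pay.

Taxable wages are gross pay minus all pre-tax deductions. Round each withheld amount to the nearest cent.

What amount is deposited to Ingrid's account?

SIMPLE IRA contribution: $2632.77 × 0.0593 = $156.12
403(b): $2632.77 × 0.0976 = $256.96
Pre-tax total = $156.12 + $256.96 = $413.08
Taxable wages = $2632.77 − $413.08 = $2219.69
State withholding: $2219.69 × 0.0378 = $83.90
Federal income tax: $2219.69 × 0.102 = $226.41
Municipal income tax: $2219.69 × 0.039 = $86.57
Medicare tax: $2632.77 × 0.0152 = $40.02
State disability insurance: $2632.77 × 0.0173 = $45.55
Roth contribution: $74.18
Total deductions = $156.12 + $256.96 + $83.90 + $226.41 + $86.57 + $40.02 + $45.55 + $74.18 = $969.71
Net pay = $2632.77 − $969.71 = $1663.06

$1663.06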